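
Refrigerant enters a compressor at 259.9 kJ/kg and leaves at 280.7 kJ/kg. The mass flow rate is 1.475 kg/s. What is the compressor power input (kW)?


dh = 280.7 - 259.9 = 20.8 kJ/kg
W = m_dot * dh = 1.475 * 20.8 = 30.68 kW

30.68


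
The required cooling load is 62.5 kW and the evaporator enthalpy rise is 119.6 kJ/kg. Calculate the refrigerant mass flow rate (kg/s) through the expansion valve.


m_dot = Q / dh
m_dot = 62.5 / 119.6
m_dot = 0.5226 kg/s

0.5226


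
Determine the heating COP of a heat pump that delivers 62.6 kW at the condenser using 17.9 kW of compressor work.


COP_hp = Q_cond / W
COP_hp = 62.6 / 17.9
COP_hp = 3.497

3.497


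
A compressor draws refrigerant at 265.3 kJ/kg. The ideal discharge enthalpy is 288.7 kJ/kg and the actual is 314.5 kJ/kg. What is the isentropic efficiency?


dh_ideal = 288.7 - 265.3 = 23.4 kJ/kg
dh_actual = 314.5 - 265.3 = 49.2 kJ/kg
eta_s = dh_ideal / dh_actual = 23.4 / 49.2
eta_s = 0.4756

0.4756


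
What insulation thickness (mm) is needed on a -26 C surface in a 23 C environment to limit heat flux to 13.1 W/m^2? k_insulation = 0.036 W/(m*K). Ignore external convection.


dT = 23 - (-26) = 49 K
thickness = k * dT / q_max * 1000
thickness = 0.036 * 49 / 13.1 * 1000
thickness = 134.7 mm

134.7


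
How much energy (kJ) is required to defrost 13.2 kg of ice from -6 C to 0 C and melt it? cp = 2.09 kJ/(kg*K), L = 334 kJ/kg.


Sensible heat = cp * dT = 2.09 * 6 = 12.54 kJ/kg
Total per kg = 12.54 + 334 = 346.54 kJ/kg
Q = m * total = 13.2 * 346.54
Q = 4574.3 kJ

4574.3


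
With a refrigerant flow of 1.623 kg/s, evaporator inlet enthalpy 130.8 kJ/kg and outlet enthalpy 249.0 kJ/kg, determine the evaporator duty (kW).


dh = 249.0 - 130.8 = 118.2 kJ/kg
Q_evap = m_dot * dh = 1.623 * 118.2
Q_evap = 191.84 kW

191.84


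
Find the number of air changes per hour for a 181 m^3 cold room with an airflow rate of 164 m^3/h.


ACH = flow / volume
ACH = 164 / 181
ACH = 0.906

0.906


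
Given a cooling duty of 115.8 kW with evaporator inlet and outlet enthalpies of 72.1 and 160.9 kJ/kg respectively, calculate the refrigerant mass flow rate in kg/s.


dh = 160.9 - 72.1 = 88.8 kJ/kg
m_dot = Q / dh = 115.8 / 88.8 = 1.3041 kg/s

1.3041


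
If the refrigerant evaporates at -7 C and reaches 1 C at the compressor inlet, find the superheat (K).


Superheat = T_suction - T_evap
Superheat = 1 - (-7)
Superheat = 8 K

8


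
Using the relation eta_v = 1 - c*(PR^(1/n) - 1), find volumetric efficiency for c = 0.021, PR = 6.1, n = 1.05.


PR^(1/n) = 6.1^(1/1.05) = 5.5967148
eta_v = 1 - 0.021 * (5.5967148 - 1)
eta_v = 0.9035

0.9035


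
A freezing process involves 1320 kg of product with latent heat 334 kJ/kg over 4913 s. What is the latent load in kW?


Q_lat = m * h_fg / t
Q_lat = 1320 * 334 / 4913
Q_lat = 89.74 kW

89.74


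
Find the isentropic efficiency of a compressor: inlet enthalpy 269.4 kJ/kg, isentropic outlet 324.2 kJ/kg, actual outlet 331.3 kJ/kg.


dh_ideal = 324.2 - 269.4 = 54.8 kJ/kg
dh_actual = 331.3 - 269.4 = 61.9 kJ/kg
eta_s = dh_ideal / dh_actual = 54.8 / 61.9
eta_s = 0.8853

0.8853


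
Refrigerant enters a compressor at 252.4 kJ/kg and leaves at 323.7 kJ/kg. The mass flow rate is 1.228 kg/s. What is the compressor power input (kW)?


dh = 323.7 - 252.4 = 71.3 kJ/kg
W = m_dot * dh = 1.228 * 71.3 = 87.56 kW

87.56


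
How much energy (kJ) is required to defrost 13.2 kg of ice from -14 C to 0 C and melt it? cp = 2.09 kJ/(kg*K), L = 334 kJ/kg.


Sensible heat = cp * dT = 2.09 * 14 = 29.26 kJ/kg
Total per kg = 29.26 + 334 = 363.26 kJ/kg
Q = m * total = 13.2 * 363.26
Q = 4795.0 kJ

4795.0


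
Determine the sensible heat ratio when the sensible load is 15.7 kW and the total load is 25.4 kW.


SHR = Q_sensible / Q_total
SHR = 15.7 / 25.4
SHR = 0.618

0.618


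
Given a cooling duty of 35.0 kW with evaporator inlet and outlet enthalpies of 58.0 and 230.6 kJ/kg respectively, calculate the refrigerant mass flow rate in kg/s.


dh = 230.6 - 58.0 = 172.6 kJ/kg
m_dot = Q / dh = 35.0 / 172.6 = 0.2028 kg/s

0.2028


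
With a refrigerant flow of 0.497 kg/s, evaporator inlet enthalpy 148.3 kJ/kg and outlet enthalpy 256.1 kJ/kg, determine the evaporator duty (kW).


dh = 256.1 - 148.3 = 107.8 kJ/kg
Q_evap = m_dot * dh = 0.497 * 107.8
Q_evap = 53.58 kW

53.58


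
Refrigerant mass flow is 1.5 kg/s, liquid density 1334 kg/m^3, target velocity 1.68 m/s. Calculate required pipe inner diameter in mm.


A = m_dot / (rho * v) = 1.5 / (1334 * 1.68) = 0.000669308203 m^2
d = sqrt(4*A/pi) * 1000
d = 29.2 mm

29.2


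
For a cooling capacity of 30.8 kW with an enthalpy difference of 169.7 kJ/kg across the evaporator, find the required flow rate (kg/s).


m_dot = Q / dh
m_dot = 30.8 / 169.7
m_dot = 0.1815 kg/s

0.1815


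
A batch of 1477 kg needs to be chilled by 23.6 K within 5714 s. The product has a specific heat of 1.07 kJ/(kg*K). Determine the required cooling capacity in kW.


Q = m * cp * dT / t
Q = 1477 * 1.07 * 23.6 / 5714
Q = 6.527 kW

6.527


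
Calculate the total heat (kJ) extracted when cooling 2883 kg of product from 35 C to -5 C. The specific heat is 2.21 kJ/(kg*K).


dT = 35 - (-5) = 40 K
Q = m * cp * dT = 2883 * 2.21 * 40
Q = 254857 kJ

254857


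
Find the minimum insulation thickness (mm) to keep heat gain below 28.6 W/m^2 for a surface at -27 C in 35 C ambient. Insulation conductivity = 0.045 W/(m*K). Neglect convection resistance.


dT = 35 - (-27) = 62 K
thickness = k * dT / q_max * 1000
thickness = 0.045 * 62 / 28.6 * 1000
thickness = 97.6 mm

97.6


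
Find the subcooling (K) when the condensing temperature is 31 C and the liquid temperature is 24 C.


Subcooling = T_cond - T_liquid
Subcooling = 31 - 24
Subcooling = 7 K

7


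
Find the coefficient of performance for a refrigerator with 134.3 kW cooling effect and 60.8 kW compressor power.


COP = Q_evap / W
COP = 134.3 / 60.8
COP = 2.209

2.209


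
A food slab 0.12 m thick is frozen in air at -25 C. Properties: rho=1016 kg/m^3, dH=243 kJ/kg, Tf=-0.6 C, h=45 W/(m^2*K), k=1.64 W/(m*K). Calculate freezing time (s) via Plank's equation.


dT = -0.6 - (-25) = 24.4 K
term1 = a/(2h) = 0.12/(2*45) = 0.001333333333
term2 = a^2/(8k) = 0.12^2/(8*1.64) = 0.001097560976
t = rho*dH*1000/dT * (term1 + term2)
t = 1016*243*1000/24.4 * (0.001333333333 + 0.001097560976)
t = 24597 s

24597


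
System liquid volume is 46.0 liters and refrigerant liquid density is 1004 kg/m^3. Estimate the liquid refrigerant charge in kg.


Charge = V * rho / 1000
Charge = 46.0 * 1004 / 1000
Charge = 46.18 kg

46.18


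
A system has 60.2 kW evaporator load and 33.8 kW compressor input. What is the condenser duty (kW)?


Q_cond = Q_evap + W
Q_cond = 60.2 + 33.8
Q_cond = 94.0 kW

94.0


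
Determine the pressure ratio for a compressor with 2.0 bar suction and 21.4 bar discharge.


PR = P_high / P_low
PR = 21.4 / 2.0
PR = 10.7

10.7


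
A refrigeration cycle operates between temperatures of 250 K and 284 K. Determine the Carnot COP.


dT = 284 - 250 = 34 K
COP_carnot = T_cold / dT = 250 / 34
COP_carnot = 7.353

7.353


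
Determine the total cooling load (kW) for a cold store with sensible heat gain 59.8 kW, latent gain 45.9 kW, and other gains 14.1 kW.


Q_total = Q_s + Q_l + Q_misc
Q_total = 59.8 + 45.9 + 14.1
Q_total = 119.8 kW

119.8


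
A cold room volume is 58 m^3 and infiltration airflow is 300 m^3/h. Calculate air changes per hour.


ACH = flow / volume
ACH = 300 / 58
ACH = 5.172

5.172


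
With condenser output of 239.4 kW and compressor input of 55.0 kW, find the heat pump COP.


COP_hp = Q_cond / W
COP_hp = 239.4 / 55.0
COP_hp = 4.353

4.353


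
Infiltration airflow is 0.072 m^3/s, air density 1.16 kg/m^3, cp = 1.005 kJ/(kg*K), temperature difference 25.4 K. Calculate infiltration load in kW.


Q = V_dot * rho * cp * dT
Q = 0.072 * 1.16 * 1.005 * 25.4
Q = 2.132 kW

2.132


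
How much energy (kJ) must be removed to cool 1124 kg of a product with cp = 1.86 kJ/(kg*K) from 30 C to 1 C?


dT = 30 - (1) = 29 K
Q = m * cp * dT = 1124 * 1.86 * 29
Q = 60629 kJ

60629


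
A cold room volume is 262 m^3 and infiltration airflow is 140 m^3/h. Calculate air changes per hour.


ACH = flow / volume
ACH = 140 / 262
ACH = 0.534

0.534


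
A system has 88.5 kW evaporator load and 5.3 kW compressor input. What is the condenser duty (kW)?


Q_cond = Q_evap + W
Q_cond = 88.5 + 5.3
Q_cond = 93.8 kW

93.8


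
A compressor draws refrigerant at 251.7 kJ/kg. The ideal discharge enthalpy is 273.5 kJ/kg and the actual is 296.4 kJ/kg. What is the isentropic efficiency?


dh_ideal = 273.5 - 251.7 = 21.8 kJ/kg
dh_actual = 296.4 - 251.7 = 44.7 kJ/kg
eta_s = dh_ideal / dh_actual = 21.8 / 44.7
eta_s = 0.4877

0.4877


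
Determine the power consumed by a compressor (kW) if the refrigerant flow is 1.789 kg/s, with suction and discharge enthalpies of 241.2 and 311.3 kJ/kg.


dh = 311.3 - 241.2 = 70.1 kJ/kg
W = m_dot * dh = 1.789 * 70.1 = 125.41 kW

125.41


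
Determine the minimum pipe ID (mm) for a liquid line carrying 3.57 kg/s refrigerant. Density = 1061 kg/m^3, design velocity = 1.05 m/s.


A = m_dot / (rho * v) = 3.57 / (1061 * 1.05) = 0.003204524034 m^2
d = sqrt(4*A/pi) * 1000
d = 63.9 mm

63.9


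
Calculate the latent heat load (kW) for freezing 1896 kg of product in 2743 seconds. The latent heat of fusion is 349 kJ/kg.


Q_lat = m * h_fg / t
Q_lat = 1896 * 349 / 2743
Q_lat = 241.23 kW

241.23


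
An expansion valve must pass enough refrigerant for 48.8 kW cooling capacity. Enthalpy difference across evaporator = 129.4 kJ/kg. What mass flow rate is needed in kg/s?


m_dot = Q / dh
m_dot = 48.8 / 129.4
m_dot = 0.3771 kg/s

0.3771


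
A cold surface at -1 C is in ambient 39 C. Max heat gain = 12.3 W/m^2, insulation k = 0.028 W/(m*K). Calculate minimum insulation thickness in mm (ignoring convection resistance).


dT = 39 - (-1) = 40 K
thickness = k * dT / q_max * 1000
thickness = 0.028 * 40 / 12.3 * 1000
thickness = 91.1 mm

91.1


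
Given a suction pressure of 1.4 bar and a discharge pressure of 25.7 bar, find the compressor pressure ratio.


PR = P_high / P_low
PR = 25.7 / 1.4
PR = 18.357

18.357


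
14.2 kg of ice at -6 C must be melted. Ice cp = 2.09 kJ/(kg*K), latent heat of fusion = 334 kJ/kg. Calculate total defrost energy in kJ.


Sensible heat = cp * dT = 2.09 * 6 = 12.54 kJ/kg
Total per kg = 12.54 + 334 = 346.54 kJ/kg
Q = m * total = 14.2 * 346.54
Q = 4920.9 kJ

4920.9


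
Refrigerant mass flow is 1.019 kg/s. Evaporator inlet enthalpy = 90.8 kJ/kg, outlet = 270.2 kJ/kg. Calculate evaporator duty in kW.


dh = 270.2 - 90.8 = 179.4 kJ/kg
Q_evap = m_dot * dh = 1.019 * 179.4
Q_evap = 182.81 kW

182.81


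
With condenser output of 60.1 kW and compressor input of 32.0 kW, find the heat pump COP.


COP_hp = Q_cond / W
COP_hp = 60.1 / 32.0
COP_hp = 1.878

1.878


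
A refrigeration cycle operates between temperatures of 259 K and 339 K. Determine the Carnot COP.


dT = 339 - 259 = 80 K
COP_carnot = T_cold / dT = 259 / 80
COP_carnot = 3.238

3.238


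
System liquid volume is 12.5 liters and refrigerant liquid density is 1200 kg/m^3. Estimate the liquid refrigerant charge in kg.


Charge = V * rho / 1000
Charge = 12.5 * 1200 / 1000
Charge = 15.0 kg

15.0


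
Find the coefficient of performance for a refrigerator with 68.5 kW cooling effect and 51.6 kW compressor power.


COP = Q_evap / W
COP = 68.5 / 51.6
COP = 1.328

1.328


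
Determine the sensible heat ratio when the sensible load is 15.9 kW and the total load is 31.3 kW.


SHR = Q_sensible / Q_total
SHR = 15.9 / 31.3
SHR = 0.508

0.508


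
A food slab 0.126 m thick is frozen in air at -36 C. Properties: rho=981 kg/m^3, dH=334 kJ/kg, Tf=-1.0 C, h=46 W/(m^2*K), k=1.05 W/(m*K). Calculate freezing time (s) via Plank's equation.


dT = -1.0 - (-36) = 35.0 K
term1 = a/(2h) = 0.126/(2*46) = 0.001369565217
term2 = a^2/(8k) = 0.126^2/(8*1.05) = 0.00189
t = rho*dH*1000/dT * (term1 + term2)
t = 981*334*1000/35.0 * (0.001369565217 + 0.00189)
t = 30515 s

30515


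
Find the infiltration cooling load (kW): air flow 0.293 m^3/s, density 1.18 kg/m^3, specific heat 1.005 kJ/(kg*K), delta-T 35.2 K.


Q = V_dot * rho * cp * dT
Q = 0.293 * 1.18 * 1.005 * 35.2
Q = 12.231 kW

12.231


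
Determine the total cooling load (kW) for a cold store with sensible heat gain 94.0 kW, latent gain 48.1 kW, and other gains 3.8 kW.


Q_total = Q_s + Q_l + Q_misc
Q_total = 94.0 + 48.1 + 3.8
Q_total = 145.9 kW

145.9


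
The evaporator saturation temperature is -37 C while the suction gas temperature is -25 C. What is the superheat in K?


Superheat = T_suction - T_evap
Superheat = -25 - (-37)
Superheat = 12 K

12


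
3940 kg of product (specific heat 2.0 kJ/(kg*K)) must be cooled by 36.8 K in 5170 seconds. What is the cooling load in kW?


Q = m * cp * dT / t
Q = 3940 * 2.0 * 36.8 / 5170
Q = 56.09 kW

56.09


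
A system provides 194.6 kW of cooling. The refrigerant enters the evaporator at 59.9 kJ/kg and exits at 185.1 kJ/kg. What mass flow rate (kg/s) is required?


dh = 185.1 - 59.9 = 125.2 kJ/kg
m_dot = Q / dh = 194.6 / 125.2 = 1.5543 kg/s

1.5543


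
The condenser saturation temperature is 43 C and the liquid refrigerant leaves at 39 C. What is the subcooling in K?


Subcooling = T_cond - T_liquid
Subcooling = 43 - 39
Subcooling = 4 K

4


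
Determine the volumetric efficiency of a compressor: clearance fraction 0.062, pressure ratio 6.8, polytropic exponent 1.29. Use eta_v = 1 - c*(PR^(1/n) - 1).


PR^(1/n) = 6.8^(1/1.29) = 4.41932302
eta_v = 1 - 0.062 * (4.41932302 - 1)
eta_v = 0.788

0.788


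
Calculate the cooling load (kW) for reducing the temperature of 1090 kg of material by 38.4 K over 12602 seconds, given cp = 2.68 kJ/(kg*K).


Q = m * cp * dT / t
Q = 1090 * 2.68 * 38.4 / 12602
Q = 8.901 kW

8.901


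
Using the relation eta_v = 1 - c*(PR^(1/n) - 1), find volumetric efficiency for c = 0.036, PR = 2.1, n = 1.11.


PR^(1/n) = 2.1^(1/1.11) = 1.9511365
eta_v = 1 - 0.036 * (1.9511365 - 1)
eta_v = 0.9658

0.9658


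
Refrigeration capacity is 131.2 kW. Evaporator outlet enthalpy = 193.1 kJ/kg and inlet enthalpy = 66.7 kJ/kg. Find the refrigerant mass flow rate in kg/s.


dh = 193.1 - 66.7 = 126.4 kJ/kg
m_dot = Q / dh = 131.2 / 126.4 = 1.038 kg/s

1.038


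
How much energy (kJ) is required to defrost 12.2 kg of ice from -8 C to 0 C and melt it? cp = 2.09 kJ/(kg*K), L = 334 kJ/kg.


Sensible heat = cp * dT = 2.09 * 8 = 16.72 kJ/kg
Total per kg = 16.72 + 334 = 350.72 kJ/kg
Q = m * total = 12.2 * 350.72
Q = 4278.8 kJ

4278.8


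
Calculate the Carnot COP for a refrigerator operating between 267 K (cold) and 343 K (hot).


dT = 343 - 267 = 76 K
COP_carnot = T_cold / dT = 267 / 76
COP_carnot = 3.513

3.513


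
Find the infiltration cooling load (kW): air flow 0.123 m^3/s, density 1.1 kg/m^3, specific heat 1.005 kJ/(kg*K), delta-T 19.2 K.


Q = V_dot * rho * cp * dT
Q = 0.123 * 1.1 * 1.005 * 19.2
Q = 2.611 kW

2.611


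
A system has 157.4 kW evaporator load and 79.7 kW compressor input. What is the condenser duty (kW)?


Q_cond = Q_evap + W
Q_cond = 157.4 + 79.7
Q_cond = 237.1 kW

237.1


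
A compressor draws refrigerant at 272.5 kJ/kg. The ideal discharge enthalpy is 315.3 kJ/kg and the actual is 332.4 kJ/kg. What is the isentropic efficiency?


dh_ideal = 315.3 - 272.5 = 42.8 kJ/kg
dh_actual = 332.4 - 272.5 = 59.9 kJ/kg
eta_s = dh_ideal / dh_actual = 42.8 / 59.9
eta_s = 0.7145

0.7145


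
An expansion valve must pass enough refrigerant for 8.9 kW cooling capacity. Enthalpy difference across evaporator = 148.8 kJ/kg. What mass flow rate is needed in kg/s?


m_dot = Q / dh
m_dot = 8.9 / 148.8
m_dot = 0.0598 kg/s

0.0598


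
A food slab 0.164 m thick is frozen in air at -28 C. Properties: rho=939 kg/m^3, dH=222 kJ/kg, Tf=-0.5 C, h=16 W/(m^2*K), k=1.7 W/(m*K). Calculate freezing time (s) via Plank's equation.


dT = -0.5 - (-28) = 27.5 K
term1 = a/(2h) = 0.164/(2*16) = 0.005125
term2 = a^2/(8k) = 0.164^2/(8*1.7) = 0.001977647059
t = rho*dH*1000/dT * (term1 + term2)
t = 939*222*1000/27.5 * (0.005125 + 0.001977647059)
t = 53840 s

53840


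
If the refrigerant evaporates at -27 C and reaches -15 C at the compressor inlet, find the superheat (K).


Superheat = T_suction - T_evap
Superheat = -15 - (-27)
Superheat = 12 K

12


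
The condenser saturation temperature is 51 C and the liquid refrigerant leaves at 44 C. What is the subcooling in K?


Subcooling = T_cond - T_liquid
Subcooling = 51 - 44
Subcooling = 7 K

7


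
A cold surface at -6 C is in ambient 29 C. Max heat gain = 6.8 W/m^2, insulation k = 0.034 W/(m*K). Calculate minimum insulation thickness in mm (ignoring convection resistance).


dT = 29 - (-6) = 35 K
thickness = k * dT / q_max * 1000
thickness = 0.034 * 35 / 6.8 * 1000
thickness = 175.0 mm

175.0


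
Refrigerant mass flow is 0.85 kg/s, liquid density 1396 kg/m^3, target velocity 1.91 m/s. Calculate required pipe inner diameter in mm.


A = m_dot / (rho * v) = 0.85 / (1396 * 1.91) = 0.0003187866605 m^2
d = sqrt(4*A/pi) * 1000
d = 20.1 mm

20.1


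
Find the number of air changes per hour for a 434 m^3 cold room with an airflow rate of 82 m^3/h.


ACH = flow / volume
ACH = 82 / 434
ACH = 0.189

0.189


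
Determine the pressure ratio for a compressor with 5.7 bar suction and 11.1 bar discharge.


PR = P_high / P_low
PR = 11.1 / 5.7
PR = 1.947

1.947


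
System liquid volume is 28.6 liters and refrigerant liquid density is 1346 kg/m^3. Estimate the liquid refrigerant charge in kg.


Charge = V * rho / 1000
Charge = 28.6 * 1346 / 1000
Charge = 38.5 kg

38.5


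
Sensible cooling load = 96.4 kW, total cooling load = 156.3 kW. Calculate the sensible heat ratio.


SHR = Q_sensible / Q_total
SHR = 96.4 / 156.3
SHR = 0.617

0.617


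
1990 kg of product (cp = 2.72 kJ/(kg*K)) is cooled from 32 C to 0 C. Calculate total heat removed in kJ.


dT = 32 - (0) = 32 K
Q = m * cp * dT = 1990 * 2.72 * 32
Q = 173210 kJ

173210


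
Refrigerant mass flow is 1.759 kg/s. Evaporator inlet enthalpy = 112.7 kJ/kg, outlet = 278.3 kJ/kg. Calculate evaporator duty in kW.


dh = 278.3 - 112.7 = 165.6 kJ/kg
Q_evap = m_dot * dh = 1.759 * 165.6
Q_evap = 291.29 kW

291.29


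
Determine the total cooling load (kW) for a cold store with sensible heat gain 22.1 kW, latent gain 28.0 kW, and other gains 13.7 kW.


Q_total = Q_s + Q_l + Q_misc
Q_total = 22.1 + 28.0 + 13.7
Q_total = 63.8 kW

63.8


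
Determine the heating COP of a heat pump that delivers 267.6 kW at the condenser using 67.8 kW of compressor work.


COP_hp = Q_cond / W
COP_hp = 267.6 / 67.8
COP_hp = 3.947

3.947


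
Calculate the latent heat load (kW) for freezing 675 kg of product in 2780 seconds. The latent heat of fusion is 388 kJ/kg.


Q_lat = m * h_fg / t
Q_lat = 675 * 388 / 2780
Q_lat = 94.21 kW

94.21


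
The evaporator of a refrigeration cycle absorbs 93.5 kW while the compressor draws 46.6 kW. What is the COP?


COP = Q_evap / W
COP = 93.5 / 46.6
COP = 2.006

2.006


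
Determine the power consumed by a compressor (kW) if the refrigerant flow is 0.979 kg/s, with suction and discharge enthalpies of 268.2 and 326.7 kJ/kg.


dh = 326.7 - 268.2 = 58.5 kJ/kg
W = m_dot * dh = 0.979 * 58.5 = 57.27 kW

57.27


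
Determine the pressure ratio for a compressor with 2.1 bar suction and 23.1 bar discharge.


PR = P_high / P_low
PR = 23.1 / 2.1
PR = 11.0

11.0


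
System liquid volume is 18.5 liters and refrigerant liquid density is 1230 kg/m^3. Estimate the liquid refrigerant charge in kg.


Charge = V * rho / 1000
Charge = 18.5 * 1230 / 1000
Charge = 22.76 kg

22.76


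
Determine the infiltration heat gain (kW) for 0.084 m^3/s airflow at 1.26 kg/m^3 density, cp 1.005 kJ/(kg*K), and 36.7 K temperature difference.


Q = V_dot * rho * cp * dT
Q = 0.084 * 1.26 * 1.005 * 36.7
Q = 3.904 kW

3.904


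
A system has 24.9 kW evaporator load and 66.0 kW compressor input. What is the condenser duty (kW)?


Q_cond = Q_evap + W
Q_cond = 24.9 + 66.0
Q_cond = 90.9 kW

90.9


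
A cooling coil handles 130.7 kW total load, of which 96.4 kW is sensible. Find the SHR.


SHR = Q_sensible / Q_total
SHR = 96.4 / 130.7
SHR = 0.738

0.738


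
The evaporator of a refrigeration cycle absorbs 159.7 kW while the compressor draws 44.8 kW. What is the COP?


COP = Q_evap / W
COP = 159.7 / 44.8
COP = 3.565

3.565


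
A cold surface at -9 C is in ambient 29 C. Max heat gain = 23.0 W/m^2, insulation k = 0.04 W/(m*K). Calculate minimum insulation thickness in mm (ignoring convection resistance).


dT = 29 - (-9) = 38 K
thickness = k * dT / q_max * 1000
thickness = 0.04 * 38 / 23.0 * 1000
thickness = 66.1 mm

66.1


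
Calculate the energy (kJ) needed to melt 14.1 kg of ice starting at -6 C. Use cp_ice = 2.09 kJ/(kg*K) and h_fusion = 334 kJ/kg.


Sensible heat = cp * dT = 2.09 * 6 = 12.54 kJ/kg
Total per kg = 12.54 + 334 = 346.54 kJ/kg
Q = m * total = 14.1 * 346.54
Q = 4886.2 kJ

4886.2


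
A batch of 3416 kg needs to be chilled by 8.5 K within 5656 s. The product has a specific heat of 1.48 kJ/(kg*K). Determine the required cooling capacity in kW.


Q = m * cp * dT / t
Q = 3416 * 1.48 * 8.5 / 5656
Q = 7.598 kW

7.598


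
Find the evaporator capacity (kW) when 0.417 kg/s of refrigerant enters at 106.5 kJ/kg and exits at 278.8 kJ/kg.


dh = 278.8 - 106.5 = 172.3 kJ/kg
Q_evap = m_dot * dh = 0.417 * 172.3
Q_evap = 71.85 kW

71.85


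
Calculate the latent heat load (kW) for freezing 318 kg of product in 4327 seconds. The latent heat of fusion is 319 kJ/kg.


Q_lat = m * h_fg / t
Q_lat = 318 * 319 / 4327
Q_lat = 23.44 kW

23.44


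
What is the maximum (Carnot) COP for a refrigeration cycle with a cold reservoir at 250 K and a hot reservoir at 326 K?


dT = 326 - 250 = 76 K
COP_carnot = T_cold / dT = 250 / 76
COP_carnot = 3.289

3.289


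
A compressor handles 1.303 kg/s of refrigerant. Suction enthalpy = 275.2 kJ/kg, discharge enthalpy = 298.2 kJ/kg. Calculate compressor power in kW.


dh = 298.2 - 275.2 = 23.0 kJ/kg
W = m_dot * dh = 1.303 * 23.0 = 29.97 kW

29.97


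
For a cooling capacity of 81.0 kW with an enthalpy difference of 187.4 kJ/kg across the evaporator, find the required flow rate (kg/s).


m_dot = Q / dh
m_dot = 81.0 / 187.4
m_dot = 0.4322 kg/s

0.4322


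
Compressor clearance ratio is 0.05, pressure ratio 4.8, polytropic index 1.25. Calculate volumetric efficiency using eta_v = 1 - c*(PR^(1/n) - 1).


PR^(1/n) = 4.8^(1/1.25) = 3.50746212
eta_v = 1 - 0.05 * (3.50746212 - 1)
eta_v = 0.8746

0.8746


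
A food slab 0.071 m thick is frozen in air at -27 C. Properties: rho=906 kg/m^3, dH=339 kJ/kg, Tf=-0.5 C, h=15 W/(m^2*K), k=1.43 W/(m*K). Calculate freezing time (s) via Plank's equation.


dT = -0.5 - (-27) = 26.5 K
term1 = a/(2h) = 0.071/(2*15) = 0.002366666667
term2 = a^2/(8k) = 0.071^2/(8*1.43) = 0.0004406468531
t = rho*dH*1000/dT * (term1 + term2)
t = 906*339*1000/26.5 * (0.002366666667 + 0.0004406468531)
t = 32537 s

32537


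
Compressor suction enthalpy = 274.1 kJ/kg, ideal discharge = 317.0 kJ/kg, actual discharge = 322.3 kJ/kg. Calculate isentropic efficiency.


dh_ideal = 317.0 - 274.1 = 42.9 kJ/kg
dh_actual = 322.3 - 274.1 = 48.2 kJ/kg
eta_s = dh_ideal / dh_actual = 42.9 / 48.2
eta_s = 0.89

0.89


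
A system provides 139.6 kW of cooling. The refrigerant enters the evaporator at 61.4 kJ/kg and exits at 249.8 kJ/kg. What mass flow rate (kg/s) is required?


dh = 249.8 - 61.4 = 188.4 kJ/kg
m_dot = Q / dh = 139.6 / 188.4 = 0.741 kg/s

0.741


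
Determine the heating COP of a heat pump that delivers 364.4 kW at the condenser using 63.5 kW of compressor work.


COP_hp = Q_cond / W
COP_hp = 364.4 / 63.5
COP_hp = 5.739

5.739


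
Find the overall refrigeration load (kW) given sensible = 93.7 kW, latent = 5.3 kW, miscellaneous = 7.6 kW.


Q_total = Q_s + Q_l + Q_misc
Q_total = 93.7 + 5.3 + 7.6
Q_total = 106.6 kW

106.6


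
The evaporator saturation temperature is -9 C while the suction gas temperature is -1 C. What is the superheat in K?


Superheat = T_suction - T_evap
Superheat = -1 - (-9)
Superheat = 8 K

8


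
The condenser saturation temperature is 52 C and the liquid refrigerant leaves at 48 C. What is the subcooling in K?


Subcooling = T_cond - T_liquid
Subcooling = 52 - 48
Subcooling = 4 K

4


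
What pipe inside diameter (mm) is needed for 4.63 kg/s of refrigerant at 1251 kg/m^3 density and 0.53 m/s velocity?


A = m_dot / (rho * v) = 4.63 / (1251 * 0.53) = 0.006983092771 m^2
d = sqrt(4*A/pi) * 1000
d = 94.3 mm

94.3


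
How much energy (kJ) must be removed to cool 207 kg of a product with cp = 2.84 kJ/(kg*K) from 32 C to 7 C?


dT = 32 - (7) = 25 K
Q = m * cp * dT = 207 * 2.84 * 25
Q = 14697 kJ

14697


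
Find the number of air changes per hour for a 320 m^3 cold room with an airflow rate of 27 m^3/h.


ACH = flow / volume
ACH = 27 / 320
ACH = 0.084

0.084


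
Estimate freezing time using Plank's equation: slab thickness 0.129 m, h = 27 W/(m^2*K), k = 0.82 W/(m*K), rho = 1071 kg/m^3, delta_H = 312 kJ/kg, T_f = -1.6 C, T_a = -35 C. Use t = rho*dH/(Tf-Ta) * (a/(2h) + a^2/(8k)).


dT = -1.6 - (-35) = 33.4 K
term1 = a/(2h) = 0.129/(2*27) = 0.002388888889
term2 = a^2/(8k) = 0.129^2/(8*0.82) = 0.002536737805
t = rho*dH*1000/dT * (term1 + term2)
t = 1071*312*1000/33.4 * (0.002388888889 + 0.002536737805)
t = 49279 s

49279


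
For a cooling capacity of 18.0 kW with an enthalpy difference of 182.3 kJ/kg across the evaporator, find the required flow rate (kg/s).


m_dot = Q / dh
m_dot = 18.0 / 182.3
m_dot = 0.0987 kg/s

0.0987


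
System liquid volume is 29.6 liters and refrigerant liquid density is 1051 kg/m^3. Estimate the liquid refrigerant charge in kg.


Charge = V * rho / 1000
Charge = 29.6 * 1051 / 1000
Charge = 31.11 kg

31.11


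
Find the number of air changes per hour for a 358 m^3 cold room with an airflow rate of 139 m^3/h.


ACH = flow / volume
ACH = 139 / 358
ACH = 0.388

0.388


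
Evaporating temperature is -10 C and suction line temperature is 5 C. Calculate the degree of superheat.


Superheat = T_suction - T_evap
Superheat = 5 - (-10)
Superheat = 15 K

15


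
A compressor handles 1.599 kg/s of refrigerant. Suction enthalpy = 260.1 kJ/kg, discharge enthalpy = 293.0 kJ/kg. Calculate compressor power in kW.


dh = 293.0 - 260.1 = 32.9 kJ/kg
W = m_dot * dh = 1.599 * 32.9 = 52.61 kW

52.61


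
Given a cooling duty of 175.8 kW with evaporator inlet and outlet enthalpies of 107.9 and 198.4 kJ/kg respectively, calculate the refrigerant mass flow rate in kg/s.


dh = 198.4 - 107.9 = 90.5 kJ/kg
m_dot = Q / dh = 175.8 / 90.5 = 1.9425 kg/s

1.9425


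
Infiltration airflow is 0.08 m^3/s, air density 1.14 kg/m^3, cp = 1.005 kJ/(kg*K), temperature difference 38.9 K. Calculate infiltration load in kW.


Q = V_dot * rho * cp * dT
Q = 0.08 * 1.14 * 1.005 * 38.9
Q = 3.565 kW

3.565


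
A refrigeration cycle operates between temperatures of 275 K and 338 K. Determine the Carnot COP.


dT = 338 - 275 = 63 K
COP_carnot = T_cold / dT = 275 / 63
COP_carnot = 4.365

4.365


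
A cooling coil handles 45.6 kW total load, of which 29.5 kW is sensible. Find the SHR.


SHR = Q_sensible / Q_total
SHR = 29.5 / 45.6
SHR = 0.647

0.647


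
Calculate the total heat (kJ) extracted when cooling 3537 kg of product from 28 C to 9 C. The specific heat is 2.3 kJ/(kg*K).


dT = 28 - (9) = 19 K
Q = m * cp * dT = 3537 * 2.3 * 19
Q = 154567 kJ

154567


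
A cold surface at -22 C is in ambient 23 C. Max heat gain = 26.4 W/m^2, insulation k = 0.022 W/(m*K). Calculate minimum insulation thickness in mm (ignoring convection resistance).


dT = 23 - (-22) = 45 K
thickness = k * dT / q_max * 1000
thickness = 0.022 * 45 / 26.4 * 1000
thickness = 37.5 mm

37.5


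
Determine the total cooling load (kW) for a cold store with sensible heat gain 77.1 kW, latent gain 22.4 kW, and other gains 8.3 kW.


Q_total = Q_s + Q_l + Q_misc
Q_total = 77.1 + 22.4 + 8.3
Q_total = 107.8 kW

107.8


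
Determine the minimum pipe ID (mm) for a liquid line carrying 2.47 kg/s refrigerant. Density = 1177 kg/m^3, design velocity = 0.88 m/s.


A = m_dot / (rho * v) = 2.47 / (1177 * 0.88) = 0.002384722329 m^2
d = sqrt(4*A/pi) * 1000
d = 55.1 mm

55.1


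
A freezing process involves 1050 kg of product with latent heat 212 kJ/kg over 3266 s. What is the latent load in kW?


Q_lat = m * h_fg / t
Q_lat = 1050 * 212 / 3266
Q_lat = 68.16 kW

68.16


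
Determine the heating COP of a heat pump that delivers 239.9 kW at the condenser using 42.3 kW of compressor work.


COP_hp = Q_cond / W
COP_hp = 239.9 / 42.3
COP_hp = 5.671

5.671


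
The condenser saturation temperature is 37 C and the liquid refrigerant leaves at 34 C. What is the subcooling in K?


Subcooling = T_cond - T_liquid
Subcooling = 37 - 34
Subcooling = 3 K

3


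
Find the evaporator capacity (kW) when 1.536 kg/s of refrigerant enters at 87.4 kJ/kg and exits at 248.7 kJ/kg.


dh = 248.7 - 87.4 = 161.3 kJ/kg
Q_evap = m_dot * dh = 1.536 * 161.3
Q_evap = 247.76 kW

247.76


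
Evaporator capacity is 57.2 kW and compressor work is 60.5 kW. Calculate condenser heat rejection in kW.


Q_cond = Q_evap + W
Q_cond = 57.2 + 60.5
Q_cond = 117.7 kW

117.7


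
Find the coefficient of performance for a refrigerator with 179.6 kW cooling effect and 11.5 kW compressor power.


COP = Q_evap / W
COP = 179.6 / 11.5
COP = 15.617

15.617


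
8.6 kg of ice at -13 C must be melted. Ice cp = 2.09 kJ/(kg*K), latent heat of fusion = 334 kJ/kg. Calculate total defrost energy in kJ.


Sensible heat = cp * dT = 2.09 * 13 = 27.17 kJ/kg
Total per kg = 27.17 + 334 = 361.17 kJ/kg
Q = m * total = 8.6 * 361.17
Q = 3106.1 kJ

3106.1


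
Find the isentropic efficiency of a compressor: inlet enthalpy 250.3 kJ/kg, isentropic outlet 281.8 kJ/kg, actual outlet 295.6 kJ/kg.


dh_ideal = 281.8 - 250.3 = 31.5 kJ/kg
dh_actual = 295.6 - 250.3 = 45.3 kJ/kg
eta_s = dh_ideal / dh_actual = 31.5 / 45.3
eta_s = 0.6954

0.6954


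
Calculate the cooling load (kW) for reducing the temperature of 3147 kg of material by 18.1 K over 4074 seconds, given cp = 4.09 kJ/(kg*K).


Q = m * cp * dT / t
Q = 3147 * 4.09 * 18.1 / 4074
Q = 57.184 kW

57.184


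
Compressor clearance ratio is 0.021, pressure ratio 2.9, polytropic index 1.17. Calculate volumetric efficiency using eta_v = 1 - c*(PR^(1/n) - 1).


PR^(1/n) = 2.9^(1/1.17) = 2.48434533
eta_v = 1 - 0.021 * (2.48434533 - 1)
eta_v = 0.9688

0.9688


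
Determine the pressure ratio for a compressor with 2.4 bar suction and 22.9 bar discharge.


PR = P_high / P_low
PR = 22.9 / 2.4
PR = 9.542

9.542


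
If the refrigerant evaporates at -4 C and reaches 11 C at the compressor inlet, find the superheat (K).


Superheat = T_suction - T_evap
Superheat = 11 - (-4)
Superheat = 15 K

15


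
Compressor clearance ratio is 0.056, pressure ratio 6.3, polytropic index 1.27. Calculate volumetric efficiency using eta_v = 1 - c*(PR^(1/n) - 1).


PR^(1/n) = 6.3^(1/1.27) = 4.25992553
eta_v = 1 - 0.056 * (4.25992553 - 1)
eta_v = 0.8174

0.8174


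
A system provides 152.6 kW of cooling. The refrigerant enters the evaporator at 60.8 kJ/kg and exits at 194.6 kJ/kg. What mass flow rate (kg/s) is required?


dh = 194.6 - 60.8 = 133.8 kJ/kg
m_dot = Q / dh = 152.6 / 133.8 = 1.1405 kg/s

1.1405


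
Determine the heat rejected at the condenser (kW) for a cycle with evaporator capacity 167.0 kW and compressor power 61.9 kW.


Q_cond = Q_evap + W
Q_cond = 167.0 + 61.9
Q_cond = 228.9 kW

228.9


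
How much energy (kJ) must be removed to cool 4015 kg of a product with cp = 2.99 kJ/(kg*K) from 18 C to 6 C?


dT = 18 - (6) = 12 K
Q = m * cp * dT = 4015 * 2.99 * 12
Q = 144058 kJ

144058


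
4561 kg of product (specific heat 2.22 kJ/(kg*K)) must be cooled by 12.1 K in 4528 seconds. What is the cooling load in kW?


Q = m * cp * dT / t
Q = 4561 * 2.22 * 12.1 / 4528
Q = 27.058 kW

27.058


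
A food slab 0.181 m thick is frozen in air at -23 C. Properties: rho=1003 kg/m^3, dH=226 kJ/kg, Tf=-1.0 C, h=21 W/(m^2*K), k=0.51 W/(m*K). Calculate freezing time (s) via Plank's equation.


dT = -1.0 - (-23) = 22.0 K
term1 = a/(2h) = 0.181/(2*21) = 0.00430952381
term2 = a^2/(8k) = 0.181^2/(8*0.51) = 0.008029656863
t = rho*dH*1000/dT * (term1 + term2)
t = 1003*226*1000/22.0 * (0.00430952381 + 0.008029656863)
t = 127137 s

127137


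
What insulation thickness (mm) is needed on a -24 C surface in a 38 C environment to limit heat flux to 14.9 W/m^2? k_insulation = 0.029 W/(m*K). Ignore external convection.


dT = 38 - (-24) = 62 K
thickness = k * dT / q_max * 1000
thickness = 0.029 * 62 / 14.9 * 1000
thickness = 120.7 mm

120.7


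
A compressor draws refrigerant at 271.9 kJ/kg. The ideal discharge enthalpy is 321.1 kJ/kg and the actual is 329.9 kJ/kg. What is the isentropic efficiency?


dh_ideal = 321.1 - 271.9 = 49.2 kJ/kg
dh_actual = 329.9 - 271.9 = 58.0 kJ/kg
eta_s = dh_ideal / dh_actual = 49.2 / 58.0
eta_s = 0.8483

0.8483


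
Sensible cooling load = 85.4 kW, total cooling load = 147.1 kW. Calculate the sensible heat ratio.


SHR = Q_sensible / Q_total
SHR = 85.4 / 147.1
SHR = 0.581

0.581


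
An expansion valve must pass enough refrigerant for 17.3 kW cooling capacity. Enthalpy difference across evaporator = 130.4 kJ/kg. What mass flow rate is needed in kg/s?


m_dot = Q / dh
m_dot = 17.3 / 130.4
m_dot = 0.1327 kg/s

0.1327


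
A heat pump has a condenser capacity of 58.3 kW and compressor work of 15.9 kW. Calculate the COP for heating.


COP_hp = Q_cond / W
COP_hp = 58.3 / 15.9
COP_hp = 3.667

3.667


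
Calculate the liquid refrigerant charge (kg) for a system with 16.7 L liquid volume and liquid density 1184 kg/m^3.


Charge = V * rho / 1000
Charge = 16.7 * 1184 / 1000
Charge = 19.77 kg

19.77


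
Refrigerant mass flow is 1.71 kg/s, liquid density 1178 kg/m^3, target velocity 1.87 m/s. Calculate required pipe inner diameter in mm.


A = m_dot / (rho * v) = 1.71 / (1178 * 1.87) = 0.0007762635846 m^2
d = sqrt(4*A/pi) * 1000
d = 31.4 mm

31.4


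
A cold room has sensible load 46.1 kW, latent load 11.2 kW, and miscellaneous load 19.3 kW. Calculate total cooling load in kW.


Q_total = Q_s + Q_l + Q_misc
Q_total = 46.1 + 11.2 + 19.3
Q_total = 76.6 kW

76.6


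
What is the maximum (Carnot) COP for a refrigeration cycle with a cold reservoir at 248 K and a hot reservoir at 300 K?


dT = 300 - 248 = 52 K
COP_carnot = T_cold / dT = 248 / 52
COP_carnot = 4.769

4.769


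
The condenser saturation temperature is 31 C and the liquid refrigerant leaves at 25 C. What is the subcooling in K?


Subcooling = T_cond - T_liquid
Subcooling = 31 - 25
Subcooling = 6 K

6


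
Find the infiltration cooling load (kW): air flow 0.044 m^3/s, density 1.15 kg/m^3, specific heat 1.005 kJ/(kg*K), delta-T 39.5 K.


Q = V_dot * rho * cp * dT
Q = 0.044 * 1.15 * 1.005 * 39.5
Q = 2.009 kW

2.009


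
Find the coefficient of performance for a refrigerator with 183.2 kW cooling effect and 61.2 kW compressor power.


COP = Q_evap / W
COP = 183.2 / 61.2
COP = 2.993

2.993


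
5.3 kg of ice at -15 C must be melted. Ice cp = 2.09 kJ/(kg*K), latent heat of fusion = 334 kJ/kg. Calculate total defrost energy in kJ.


Sensible heat = cp * dT = 2.09 * 15 = 31.35 kJ/kg
Total per kg = 31.35 + 334 = 365.35 kJ/kg
Q = m * total = 5.3 * 365.35
Q = 1936.4 kJ

1936.4


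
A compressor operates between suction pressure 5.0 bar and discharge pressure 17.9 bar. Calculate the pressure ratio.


PR = P_high / P_low
PR = 17.9 / 5.0
PR = 3.58

3.58


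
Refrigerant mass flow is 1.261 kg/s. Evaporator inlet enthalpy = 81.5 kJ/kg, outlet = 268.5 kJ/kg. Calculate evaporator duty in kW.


dh = 268.5 - 81.5 = 187.0 kJ/kg
Q_evap = m_dot * dh = 1.261 * 187.0
Q_evap = 235.81 kW

235.81


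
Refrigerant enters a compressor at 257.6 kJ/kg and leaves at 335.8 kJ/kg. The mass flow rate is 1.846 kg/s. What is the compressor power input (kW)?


dh = 335.8 - 257.6 = 78.2 kJ/kg
W = m_dot * dh = 1.846 * 78.2 = 144.36 kW

144.36


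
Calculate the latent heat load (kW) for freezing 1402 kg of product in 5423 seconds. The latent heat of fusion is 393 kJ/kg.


Q_lat = m * h_fg / t
Q_lat = 1402 * 393 / 5423
Q_lat = 101.6 kW

101.6


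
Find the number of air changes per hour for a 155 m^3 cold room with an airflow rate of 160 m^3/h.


ACH = flow / volume
ACH = 160 / 155
ACH = 1.032

1.032


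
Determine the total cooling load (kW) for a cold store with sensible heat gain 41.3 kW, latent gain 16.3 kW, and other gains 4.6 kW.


Q_total = Q_s + Q_l + Q_misc
Q_total = 41.3 + 16.3 + 4.6
Q_total = 62.2 kW

62.2


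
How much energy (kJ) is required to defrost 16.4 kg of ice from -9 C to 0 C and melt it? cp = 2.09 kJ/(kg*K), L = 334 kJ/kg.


Sensible heat = cp * dT = 2.09 * 9 = 18.81 kJ/kg
Total per kg = 18.81 + 334 = 352.81 kJ/kg
Q = m * total = 16.4 * 352.81
Q = 5786.1 kJ

5786.1


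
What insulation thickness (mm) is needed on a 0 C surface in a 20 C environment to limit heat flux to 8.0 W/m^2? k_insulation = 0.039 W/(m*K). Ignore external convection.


dT = 20 - (0) = 20 K
thickness = k * dT / q_max * 1000
thickness = 0.039 * 20 / 8.0 * 1000
thickness = 97.5 mm

97.5


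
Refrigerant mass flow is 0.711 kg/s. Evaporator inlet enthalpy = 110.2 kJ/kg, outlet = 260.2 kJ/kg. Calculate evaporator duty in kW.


dh = 260.2 - 110.2 = 150.0 kJ/kg
Q_evap = m_dot * dh = 0.711 * 150.0
Q_evap = 106.65 kW

106.65


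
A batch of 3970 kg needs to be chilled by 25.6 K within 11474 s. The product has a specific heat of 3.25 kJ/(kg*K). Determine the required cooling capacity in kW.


Q = m * cp * dT / t
Q = 3970 * 3.25 * 25.6 / 11474
Q = 28.787 kW

28.787


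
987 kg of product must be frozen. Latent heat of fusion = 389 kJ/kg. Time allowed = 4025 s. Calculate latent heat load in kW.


Q_lat = m * h_fg / t
Q_lat = 987 * 389 / 4025
Q_lat = 95.39 kW

95.39


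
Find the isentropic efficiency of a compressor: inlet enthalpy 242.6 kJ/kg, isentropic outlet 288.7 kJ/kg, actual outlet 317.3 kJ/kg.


dh_ideal = 288.7 - 242.6 = 46.1 kJ/kg
dh_actual = 317.3 - 242.6 = 74.7 kJ/kg
eta_s = dh_ideal / dh_actual = 46.1 / 74.7
eta_s = 0.6171

0.6171


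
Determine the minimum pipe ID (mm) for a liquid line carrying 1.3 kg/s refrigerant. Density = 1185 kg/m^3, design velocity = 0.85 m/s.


A = m_dot / (rho * v) = 1.3 / (1185 * 0.85) = 0.001290642839 m^2
d = sqrt(4*A/pi) * 1000
d = 40.5 mm

40.5


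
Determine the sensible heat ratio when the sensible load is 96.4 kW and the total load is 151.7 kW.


SHR = Q_sensible / Q_total
SHR = 96.4 / 151.7
SHR = 0.635

0.635


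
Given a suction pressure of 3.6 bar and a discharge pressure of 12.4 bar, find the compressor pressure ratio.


PR = P_high / P_low
PR = 12.4 / 3.6
PR = 3.444

3.444


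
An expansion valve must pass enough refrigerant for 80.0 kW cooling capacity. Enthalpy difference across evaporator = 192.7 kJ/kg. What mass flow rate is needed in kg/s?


m_dot = Q / dh
m_dot = 80.0 / 192.7
m_dot = 0.4152 kg/s

0.4152


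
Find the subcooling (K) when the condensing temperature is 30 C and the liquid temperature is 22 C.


Subcooling = T_cond - T_liquid
Subcooling = 30 - 22
Subcooling = 8 K

8


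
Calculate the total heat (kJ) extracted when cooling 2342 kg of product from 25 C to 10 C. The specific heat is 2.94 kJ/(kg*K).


dT = 25 - (10) = 15 K
Q = m * cp * dT = 2342 * 2.94 * 15
Q = 103282 kJ

103282
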